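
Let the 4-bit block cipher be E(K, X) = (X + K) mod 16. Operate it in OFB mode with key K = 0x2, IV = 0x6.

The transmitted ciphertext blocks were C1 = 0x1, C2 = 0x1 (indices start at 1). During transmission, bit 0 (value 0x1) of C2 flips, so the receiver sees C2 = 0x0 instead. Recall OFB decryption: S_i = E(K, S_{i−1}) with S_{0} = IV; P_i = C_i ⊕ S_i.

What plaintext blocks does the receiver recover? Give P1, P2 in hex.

Only C2 changed, to 0x0. In OFB, a change in C_i flips the same bit in P_i only; the keystream is unaffected. Decrypting the received ciphertext:
P1: S = E(K, 0x6) = 0x8; 0x1 ⊕ 0x8 = 0x9.
P2: S = E(K, 0x8) = 0xA; 0x0 ⊕ 0xA = 0xA.
Blocks that differ from the original plaintext: P2.

P1 = 0x9, P2 = 0xA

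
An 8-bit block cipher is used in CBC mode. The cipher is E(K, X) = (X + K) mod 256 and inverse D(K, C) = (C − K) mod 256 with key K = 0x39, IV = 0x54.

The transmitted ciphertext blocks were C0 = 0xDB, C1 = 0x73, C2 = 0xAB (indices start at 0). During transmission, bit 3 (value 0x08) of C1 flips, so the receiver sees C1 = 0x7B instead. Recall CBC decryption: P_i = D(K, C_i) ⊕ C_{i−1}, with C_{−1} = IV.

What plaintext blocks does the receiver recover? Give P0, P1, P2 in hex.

P0 = 0xF6, P1 = 0x99, P2 = 0x09

Only C1 changed, to 0x7B. In CBC, a change in C_i garbles P_i and flips the same bit in P_{i+1}. Decrypting the received ciphertext:
P0: D(K, 0xDB) = 0xA2; 0xA2 ⊕ 0x54 = 0xF6.
P1: D(K, 0x7B) = 0x42; 0x42 ⊕ 0xDB = 0x99.
P2: D(K, 0xAB) = 0x72; 0x72 ⊕ 0x7B = 0x09.
Blocks that differ from the original plaintext: P1, P2.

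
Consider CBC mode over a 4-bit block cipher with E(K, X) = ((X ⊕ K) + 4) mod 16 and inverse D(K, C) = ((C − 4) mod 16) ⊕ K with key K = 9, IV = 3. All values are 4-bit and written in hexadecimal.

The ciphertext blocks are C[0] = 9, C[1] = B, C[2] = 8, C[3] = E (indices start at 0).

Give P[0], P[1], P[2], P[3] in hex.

CBC decryption: P_i = D(K, C_i) ⊕ C_{i−1}, with C_{−1} = IV.
P[0]: D(K, 9) = C; C ⊕ 3 = F.
P[1]: D(K, B) = E; E ⊕ 9 = 7.
P[2]: D(K, 8) = D; D ⊕ B = 6.
P[3]: D(K, E) = 3; 3 ⊕ 8 = B.

P[0] = F, P[1] = 7, P[2] = 6, P[3] = B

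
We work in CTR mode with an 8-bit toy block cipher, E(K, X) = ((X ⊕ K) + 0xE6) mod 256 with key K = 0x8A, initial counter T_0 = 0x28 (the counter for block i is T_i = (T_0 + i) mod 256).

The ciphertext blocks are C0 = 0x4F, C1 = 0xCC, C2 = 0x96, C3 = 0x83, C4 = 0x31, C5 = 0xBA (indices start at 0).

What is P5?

P5 = 0x37

CTR decryption: S_i = E(K, T_i) where T_i is the counter for block i; P_i = C_i ⊕ S_i.
P5: T = 0x2D, S = E(K, T) = 0x8D; 0xBA ⊕ 0x8D = 0x37.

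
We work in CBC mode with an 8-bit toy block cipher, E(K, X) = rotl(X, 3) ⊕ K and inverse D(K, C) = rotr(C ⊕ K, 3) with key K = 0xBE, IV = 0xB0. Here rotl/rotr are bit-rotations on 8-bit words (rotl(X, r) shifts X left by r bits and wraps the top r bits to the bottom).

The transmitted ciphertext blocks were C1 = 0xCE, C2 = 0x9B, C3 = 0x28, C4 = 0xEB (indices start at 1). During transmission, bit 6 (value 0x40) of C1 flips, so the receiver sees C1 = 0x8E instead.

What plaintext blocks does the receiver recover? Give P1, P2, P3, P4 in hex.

P1 = 0xB6, P2 = 0x2A, P3 = 0x49, P4 = 0x82

CBC decryption: P_i = D(K, C_i) ⊕ C_{i−1}, with C_{0} = IV.
Only C1 changed, to 0x8E. In CBC, a change in C_i garbles P_i and flips the same bit in P_{i+1}. Decrypting the received ciphertext:
P1: D(K, 0x8E) = 0x06; 0x06 ⊕ 0xB0 = 0xB6.
P2: D(K, 0x9B) = 0xA4; 0xA4 ⊕ 0x8E = 0x2A.
P3: D(K, 0x28) = 0xD2; 0xD2 ⊕ 0x9B = 0x49.
P4: D(K, 0xEB) = 0xAA; 0xAA ⊕ 0x28 = 0x82.
Blocks that differ from the original plaintext: P1, P2.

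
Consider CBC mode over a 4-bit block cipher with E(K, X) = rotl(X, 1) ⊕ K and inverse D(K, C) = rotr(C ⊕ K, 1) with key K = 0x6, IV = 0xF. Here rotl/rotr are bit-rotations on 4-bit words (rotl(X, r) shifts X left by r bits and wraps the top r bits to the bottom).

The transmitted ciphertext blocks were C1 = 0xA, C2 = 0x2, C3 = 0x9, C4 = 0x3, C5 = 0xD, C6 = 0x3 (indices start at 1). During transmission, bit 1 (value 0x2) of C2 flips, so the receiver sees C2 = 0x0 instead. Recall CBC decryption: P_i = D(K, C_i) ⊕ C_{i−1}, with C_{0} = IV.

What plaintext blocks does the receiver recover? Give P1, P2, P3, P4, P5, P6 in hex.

Only C2 changed, to 0x0. In CBC, a change in C_i garbles P_i and flips the same bit in P_{i+1}. Decrypting the received ciphertext:
P1: D(K, 0xA) = 0x6; 0x6 ⊕ 0xF = 0x9.
P2: D(K, 0x0) = 0x3; 0x3 ⊕ 0xA = 0x9.
P3: D(K, 0x9) = 0xF; 0xF ⊕ 0x0 = 0xF.
P4: D(K, 0x3) = 0xA; 0xA ⊕ 0x9 = 0x3.
P5: D(K, 0xD) = 0xD; 0xD ⊕ 0x3 = 0xE.
P6: D(K, 0x3) = 0xA; 0xA ⊕ 0xD = 0x7.
Blocks that differ from the original plaintext: P2, P3.

P1 = 0x9, P2 = 0x9, P3 = 0xF, P4 = 0x3, P5 = 0xE, P6 = 0x7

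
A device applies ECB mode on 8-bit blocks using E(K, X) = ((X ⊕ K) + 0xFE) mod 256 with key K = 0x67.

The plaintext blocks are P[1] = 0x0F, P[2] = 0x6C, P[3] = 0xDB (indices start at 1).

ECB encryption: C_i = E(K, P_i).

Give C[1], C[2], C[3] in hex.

C[1]: E(K, 0x0F) = 0x66.
C[2]: E(K, 0x6C) = 0x09.
C[3]: E(K, 0xDB) = 0xBA.

C[1] = 0x66, C[2] = 0x09, C[3] = 0xBA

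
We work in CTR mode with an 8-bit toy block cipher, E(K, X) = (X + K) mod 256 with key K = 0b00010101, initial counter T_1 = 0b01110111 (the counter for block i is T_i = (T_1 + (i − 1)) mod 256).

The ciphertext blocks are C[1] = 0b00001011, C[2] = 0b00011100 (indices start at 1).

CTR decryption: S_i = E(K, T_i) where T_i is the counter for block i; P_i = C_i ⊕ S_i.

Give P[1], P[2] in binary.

P[1]: T = 0b01110111, S = E(K, T) = 0b10001100; 0b00001011 ⊕ 0b10001100 = 0b10000111.
P[2]: T = 0b01111000, S = E(K, T) = 0b10001101; 0b00011100 ⊕ 0b10001101 = 0b10010001.

P[1] = 0b10000111, P[2] = 0b10010001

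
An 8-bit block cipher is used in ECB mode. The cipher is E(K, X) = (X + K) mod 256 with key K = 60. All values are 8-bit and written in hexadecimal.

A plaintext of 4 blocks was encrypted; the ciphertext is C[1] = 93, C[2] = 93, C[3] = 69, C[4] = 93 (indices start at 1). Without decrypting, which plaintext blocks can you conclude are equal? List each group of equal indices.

ECB encrypts each block independently with the same key, so equal ciphertext blocks imply equal plaintext blocks.
C[1] = C[2] = C[4] = 93, so P[1] = P[2] = P[4].

P[1] = P[2] = P[4]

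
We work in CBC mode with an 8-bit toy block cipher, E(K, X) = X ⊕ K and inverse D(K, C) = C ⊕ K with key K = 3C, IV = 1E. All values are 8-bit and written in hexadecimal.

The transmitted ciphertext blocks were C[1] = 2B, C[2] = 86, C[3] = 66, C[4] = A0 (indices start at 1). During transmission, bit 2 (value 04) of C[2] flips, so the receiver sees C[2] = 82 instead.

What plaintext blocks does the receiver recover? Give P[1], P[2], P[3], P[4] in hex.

CBC decryption: P_i = D(K, C_i) ⊕ C_{i−1}, with C_{0} = IV.
Only C[2] changed, to 82. In CBC, a change in C_i garbles P_i and flips the same bit in P_{i+1}. Decrypting the received ciphertext:
P[1]: D(K, 2B) = 17; 17 ⊕ 1E = 09.
P[2]: D(K, 82) = BE; BE ⊕ 2B = 95.
P[3]: D(K, 66) = 5A; 5A ⊕ 82 = D8.
P[4]: D(K, A0) = 9C; 9C ⊕ 66 = FA.
Blocks that differ from the original plaintext: P[2], P[3].

P[1] = 09, P[2] = 95, P[3] = D8, P[4] = FA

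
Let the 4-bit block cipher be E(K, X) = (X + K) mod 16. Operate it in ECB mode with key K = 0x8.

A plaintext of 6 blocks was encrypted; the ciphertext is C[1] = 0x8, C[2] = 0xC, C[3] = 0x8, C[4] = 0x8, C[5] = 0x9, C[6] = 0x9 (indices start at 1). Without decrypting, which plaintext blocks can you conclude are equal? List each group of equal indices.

ECB encrypts each block independently with the same key, so equal ciphertext blocks imply equal plaintext blocks.
C[1] = C[3] = C[4] = 0x8, so P[1] = P[3] = P[4].
C[5] = C[6] = 0x9, so P[5] = P[6].

P[1] = P[3] = P[4]; P[5] = P[6]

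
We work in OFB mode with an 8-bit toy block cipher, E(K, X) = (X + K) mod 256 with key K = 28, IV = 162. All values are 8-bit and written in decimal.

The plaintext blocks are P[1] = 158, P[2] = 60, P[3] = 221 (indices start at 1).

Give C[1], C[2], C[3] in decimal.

C[1] = 32, C[2] = 230, C[3] = 43

OFB encryption: S_i = E(K, S_{i−1}) with S_{0} = IV; C_i = P_i ⊕ S_i.
C[1]: S = E(K, 162) = 190; 158 ⊕ 190 = 32.
C[2]: S = E(K, 190) = 218; 60 ⊕ 218 = 230.
C[3]: S = E(K, 218) = 246; 221 ⊕ 246 = 43.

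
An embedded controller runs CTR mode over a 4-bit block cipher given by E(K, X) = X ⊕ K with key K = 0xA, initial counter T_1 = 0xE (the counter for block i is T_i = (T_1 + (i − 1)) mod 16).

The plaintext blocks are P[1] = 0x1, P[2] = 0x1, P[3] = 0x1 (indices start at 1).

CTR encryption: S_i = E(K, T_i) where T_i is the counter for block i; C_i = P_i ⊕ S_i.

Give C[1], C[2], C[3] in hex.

C[1]: T = 0xE, S = E(K, T) = 0x4; 0x1 ⊕ 0x4 = 0x5.
C[2]: T = 0xF, S = E(K, T) = 0x5; 0x1 ⊕ 0x5 = 0x4.
C[3]: T = 0x0, S = E(K, T) = 0xA; 0x1 ⊕ 0xA = 0xB.

C[1] = 0x5, C[2] = 0x4, C[3] = 0xB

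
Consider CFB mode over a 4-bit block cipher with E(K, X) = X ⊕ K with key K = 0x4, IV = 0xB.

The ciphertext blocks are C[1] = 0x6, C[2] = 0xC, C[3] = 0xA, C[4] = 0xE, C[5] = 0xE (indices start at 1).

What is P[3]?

CFB decryption: P_i = C_i ⊕ E(K, C_{i−1}), with C_{0} = IV.
P[3]: E(K, 0xC) = 0x8; 0xA ⊕ 0x8 = 0x2.

P[3] = 0x2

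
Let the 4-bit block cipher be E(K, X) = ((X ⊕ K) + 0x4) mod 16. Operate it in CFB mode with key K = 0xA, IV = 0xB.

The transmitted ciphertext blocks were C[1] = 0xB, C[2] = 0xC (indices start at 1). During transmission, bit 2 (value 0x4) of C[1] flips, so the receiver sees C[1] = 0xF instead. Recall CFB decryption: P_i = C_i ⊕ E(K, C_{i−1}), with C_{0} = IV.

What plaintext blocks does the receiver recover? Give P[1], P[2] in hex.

P[1] = 0xA, P[2] = 0x5

Only C[1] changed, to 0xF. In CFB, a change in C_i flips the same bit in P_i and garbles P_{i+1}. Decrypting the received ciphertext:
P[1]: E(K, 0xB) = 0x5; 0xF ⊕ 0x5 = 0xA.
P[2]: E(K, 0xF) = 0x9; 0xC ⊕ 0x9 = 0x5.
Blocks that differ from the original plaintext: P[1], P[2].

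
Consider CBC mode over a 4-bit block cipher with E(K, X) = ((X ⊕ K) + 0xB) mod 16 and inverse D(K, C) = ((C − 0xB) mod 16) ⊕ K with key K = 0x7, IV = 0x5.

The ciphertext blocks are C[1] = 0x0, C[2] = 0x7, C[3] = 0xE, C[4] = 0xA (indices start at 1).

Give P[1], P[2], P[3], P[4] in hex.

CBC decryption: P_i = D(K, C_i) ⊕ C_{i−1}, with C_{0} = IV.
P[1]: D(K, 0x0) = 0x2; 0x2 ⊕ 0x5 = 0x7.
P[2]: D(K, 0x7) = 0xB; 0xB ⊕ 0x0 = 0xB.
P[3]: D(K, 0xE) = 0x4; 0x4 ⊕ 0x7 = 0x3.
P[4]: D(K, 0xA) = 0x8; 0x8 ⊕ 0xE = 0x6.

P[1] = 0x7, P[2] = 0xB, P[3] = 0x3, P[4] = 0x6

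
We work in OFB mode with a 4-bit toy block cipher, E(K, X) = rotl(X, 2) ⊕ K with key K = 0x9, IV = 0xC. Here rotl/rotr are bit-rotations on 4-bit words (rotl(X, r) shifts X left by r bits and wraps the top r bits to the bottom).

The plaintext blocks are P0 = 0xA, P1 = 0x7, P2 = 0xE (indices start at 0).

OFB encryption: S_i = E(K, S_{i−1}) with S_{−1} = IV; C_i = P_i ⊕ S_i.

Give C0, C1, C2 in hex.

C0: S = E(K, 0xC) = 0xA; 0xA ⊕ 0xA = 0x0.
C1: S = E(K, 0xA) = 0x3; 0x7 ⊕ 0x3 = 0x4.
C2: S = E(K, 0x3) = 0x5; 0xE ⊕ 0x5 = 0xB.

C0 = 0x0, C1 = 0x4, C2 = 0xB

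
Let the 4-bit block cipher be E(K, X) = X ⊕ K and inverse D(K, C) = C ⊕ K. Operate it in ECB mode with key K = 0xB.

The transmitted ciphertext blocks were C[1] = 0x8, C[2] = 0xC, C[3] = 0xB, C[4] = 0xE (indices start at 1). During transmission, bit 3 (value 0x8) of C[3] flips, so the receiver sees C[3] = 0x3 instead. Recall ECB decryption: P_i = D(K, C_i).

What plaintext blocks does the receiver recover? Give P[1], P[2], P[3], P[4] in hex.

P[1] = 0x3, P[2] = 0x7, P[3] = 0x8, P[4] = 0x5

Only C[3] changed, to 0x3. In ECB, a change in C_i affects only P_i. Decrypting the received ciphertext:
P[1]: D(K, 0x8) = 0x3.
P[2]: D(K, 0xC) = 0x7.
P[3]: D(K, 0x3) = 0x8.
P[4]: D(K, 0xE) = 0x5.
Blocks that differ from the original plaintext: P[3].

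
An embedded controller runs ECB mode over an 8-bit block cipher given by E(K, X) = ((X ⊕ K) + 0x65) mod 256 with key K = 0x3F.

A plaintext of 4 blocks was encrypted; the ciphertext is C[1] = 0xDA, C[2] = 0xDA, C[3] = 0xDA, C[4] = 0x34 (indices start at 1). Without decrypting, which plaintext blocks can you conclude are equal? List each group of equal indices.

P[1] = P[2] = P[3]

ECB encrypts each block independently with the same key, so equal ciphertext blocks imply equal plaintext blocks.
C[1] = C[2] = C[3] = 0xDA, so P[1] = P[2] = P[3].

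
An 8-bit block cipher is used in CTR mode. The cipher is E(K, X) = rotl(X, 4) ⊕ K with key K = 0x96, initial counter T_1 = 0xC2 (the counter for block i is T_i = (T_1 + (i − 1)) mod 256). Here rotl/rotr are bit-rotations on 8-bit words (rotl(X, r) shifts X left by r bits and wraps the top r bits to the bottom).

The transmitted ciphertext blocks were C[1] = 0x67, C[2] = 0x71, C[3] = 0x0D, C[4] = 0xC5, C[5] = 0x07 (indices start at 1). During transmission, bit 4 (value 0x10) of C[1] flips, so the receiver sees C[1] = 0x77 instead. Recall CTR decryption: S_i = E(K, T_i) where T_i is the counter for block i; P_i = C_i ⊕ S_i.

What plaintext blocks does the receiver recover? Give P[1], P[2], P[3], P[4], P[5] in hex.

Only C[1] changed, to 0x77. In CTR, a change in C_i flips the same bit in P_i only; the keystream is unaffected. Decrypting the received ciphertext:
P[1]: T = 0xC2, S = E(K, T) = 0xBA; 0x77 ⊕ 0xBA = 0xCD.
P[2]: T = 0xC3, S = E(K, T) = 0xAA; 0x71 ⊕ 0xAA = 0xDB.
P[3]: T = 0xC4, S = E(K, T) = 0xDA; 0x0D ⊕ 0xDA = 0xD7.
P[4]: T = 0xC5, S = E(K, T) = 0xCA; 0xC5 ⊕ 0xCA = 0x0F.
P[5]: T = 0xC6, S = E(K, T) = 0xFA; 0x07 ⊕ 0xFA = 0xFD.
Blocks that differ from the original plaintext: P[1].

P[1] = 0xCD, P[2] = 0xDB, P[3] = 0xD7, P[4] = 0x0F, P[5] = 0xFD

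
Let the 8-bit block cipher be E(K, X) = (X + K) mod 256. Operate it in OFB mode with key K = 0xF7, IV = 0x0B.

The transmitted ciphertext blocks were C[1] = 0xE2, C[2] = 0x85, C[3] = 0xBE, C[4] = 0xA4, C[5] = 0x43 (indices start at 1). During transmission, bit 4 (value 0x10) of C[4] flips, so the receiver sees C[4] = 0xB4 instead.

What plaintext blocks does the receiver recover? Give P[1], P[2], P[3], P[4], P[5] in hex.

P[1] = 0xE0, P[2] = 0x7C, P[3] = 0x4E, P[4] = 0x53, P[5] = 0x9D

OFB decryption: S_i = E(K, S_{i−1}) with S_{0} = IV; P_i = C_i ⊕ S_i.
Only C[4] changed, to 0xB4. In OFB, a change in C_i flips the same bit in P_i only; the keystream is unaffected. Decrypting the received ciphertext:
P[1]: S = E(K, 0x0B) = 0x02; 0xE2 ⊕ 0x02 = 0xE0.
P[2]: S = E(K, 0x02) = 0xF9; 0x85 ⊕ 0xF9 = 0x7C.
P[3]: S = E(K, 0xF9) = 0xF0; 0xBE ⊕ 0xF0 = 0x4E.
P[4]: S = E(K, 0xF0) = 0xE7; 0xB4 ⊕ 0xE7 = 0x53.
P[5]: S = E(K, 0xE7) = 0xDE; 0x43 ⊕ 0xDE = 0x9D.
Blocks that differ from the original plaintext: P[4].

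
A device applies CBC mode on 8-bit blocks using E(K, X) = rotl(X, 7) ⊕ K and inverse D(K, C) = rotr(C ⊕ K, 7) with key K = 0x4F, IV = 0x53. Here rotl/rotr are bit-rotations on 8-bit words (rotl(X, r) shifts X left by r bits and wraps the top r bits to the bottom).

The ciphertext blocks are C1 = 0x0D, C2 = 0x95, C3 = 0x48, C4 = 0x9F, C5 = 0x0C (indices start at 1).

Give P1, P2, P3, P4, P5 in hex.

CBC decryption: P_i = D(K, C_i) ⊕ C_{i−1}, with C_{0} = IV.
P1: D(K, 0x0D) = 0x84; 0x84 ⊕ 0x53 = 0xD7.
P2: D(K, 0x95) = 0xB5; 0xB5 ⊕ 0x0D = 0xB8.
P3: D(K, 0x48) = 0x0E; 0x0E ⊕ 0x95 = 0x9B.
P4: D(K, 0x9F) = 0xA1; 0xA1 ⊕ 0x48 = 0xE9.
P5: D(K, 0x0C) = 0x86; 0x86 ⊕ 0x9F = 0x19.

P1 = 0xD7, P2 = 0xB8, P3 = 0x9B, P4 = 0xE9, P5 = 0x19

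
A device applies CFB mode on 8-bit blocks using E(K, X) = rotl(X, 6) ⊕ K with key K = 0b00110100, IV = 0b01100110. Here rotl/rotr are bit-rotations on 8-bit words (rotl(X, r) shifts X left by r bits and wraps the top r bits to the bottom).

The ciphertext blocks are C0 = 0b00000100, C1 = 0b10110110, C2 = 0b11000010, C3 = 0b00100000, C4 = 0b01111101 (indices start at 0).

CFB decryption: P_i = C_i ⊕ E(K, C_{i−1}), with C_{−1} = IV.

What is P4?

P4 = 0b01000001

P4: E(K, 0b00100000) = 0b00111100; 0b01111101 ⊕ 0b00111100 = 0b01000001.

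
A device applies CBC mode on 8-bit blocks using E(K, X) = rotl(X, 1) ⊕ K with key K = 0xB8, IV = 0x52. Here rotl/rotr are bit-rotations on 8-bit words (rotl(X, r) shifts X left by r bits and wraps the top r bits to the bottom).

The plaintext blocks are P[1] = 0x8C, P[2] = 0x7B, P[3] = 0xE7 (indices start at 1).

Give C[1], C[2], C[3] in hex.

C[1] = 0x05, C[2] = 0x44, C[3] = 0xFF

CBC encryption: C_i = E(K, P_i ⊕ C_{i−1}), with C_{0} = IV.
C[1]: P[1] ⊕ 0x52 = 0xDE; E(K, 0xDE) = 0x05.
C[2]: P[2] ⊕ 0x05 = 0x7E; E(K, 0x7E) = 0x44.
C[3]: P[3] ⊕ 0x44 = 0xA3; E(K, 0xA3) = 0xFF.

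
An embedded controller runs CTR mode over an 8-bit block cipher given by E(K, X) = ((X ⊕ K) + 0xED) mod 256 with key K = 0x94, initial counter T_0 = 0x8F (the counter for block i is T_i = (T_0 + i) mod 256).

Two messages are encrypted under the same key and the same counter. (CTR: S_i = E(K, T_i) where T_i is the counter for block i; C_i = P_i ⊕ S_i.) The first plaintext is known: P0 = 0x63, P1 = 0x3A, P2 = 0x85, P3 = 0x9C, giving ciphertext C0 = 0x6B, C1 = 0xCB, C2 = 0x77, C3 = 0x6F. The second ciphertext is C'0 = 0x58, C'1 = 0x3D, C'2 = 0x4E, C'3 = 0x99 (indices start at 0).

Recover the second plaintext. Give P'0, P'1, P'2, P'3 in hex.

P'0 = 0x50, P'1 = 0xCC, P'2 = 0xBC, P'3 = 0x6A

In CTR with a reused counter, both messages share the same keystream S_i, so C_i ⊕ C'_i = P_i ⊕ P'_i and thus P'_i = P_i ⊕ C_i ⊕ C'_i.
P'0: 0x63 ⊕ 0x6B ⊕ 0x58 = 0x50.
P'1: 0x3A ⊕ 0xCB ⊕ 0x3D = 0xCC.
P'2: 0x85 ⊕ 0x77 ⊕ 0x4E = 0xBC.
P'3: 0x9C ⊕ 0x6F ⊕ 0x99 = 0x6A.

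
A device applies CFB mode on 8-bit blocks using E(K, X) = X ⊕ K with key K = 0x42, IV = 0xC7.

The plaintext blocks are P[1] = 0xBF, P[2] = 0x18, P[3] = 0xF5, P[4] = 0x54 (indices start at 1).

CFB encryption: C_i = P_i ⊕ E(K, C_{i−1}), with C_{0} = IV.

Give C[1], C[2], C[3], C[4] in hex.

C[1] = 0x3A, C[2] = 0x60, C[3] = 0xD7, C[4] = 0xC1

C[1]: E(K, 0xC7) = 0x85; 0xBF ⊕ 0x85 = 0x3A.
C[2]: E(K, 0x3A) = 0x78; 0x18 ⊕ 0x78 = 0x60.
C[3]: E(K, 0x60) = 0x22; 0xF5 ⊕ 0x22 = 0xD7.
C[4]: E(K, 0xD7) = 0x95; 0x54 ⊕ 0x95 = 0xC1.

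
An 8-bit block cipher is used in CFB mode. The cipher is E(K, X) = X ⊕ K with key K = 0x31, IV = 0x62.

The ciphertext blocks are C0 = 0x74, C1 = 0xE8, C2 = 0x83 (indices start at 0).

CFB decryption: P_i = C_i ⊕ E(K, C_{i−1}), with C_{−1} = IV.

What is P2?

P2: E(K, 0xE8) = 0xD9; 0x83 ⊕ 0xD9 = 0x5A.

P2 = 0x5A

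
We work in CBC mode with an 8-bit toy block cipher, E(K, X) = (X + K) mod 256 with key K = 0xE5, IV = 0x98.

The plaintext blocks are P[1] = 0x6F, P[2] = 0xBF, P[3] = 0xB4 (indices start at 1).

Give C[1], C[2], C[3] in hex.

CBC encryption: C_i = E(K, P_i ⊕ C_{i−1}), with C_{0} = IV.
C[1]: P[1] ⊕ 0x98 = 0xF7; E(K, 0xF7) = 0xDC.
C[2]: P[2] ⊕ 0xDC = 0x63; E(K, 0x63) = 0x48.
C[3]: P[3] ⊕ 0x48 = 0xFC; E(K, 0xFC) = 0xE1.

C[1] = 0xDC, C[2] = 0x48, C[3] = 0xE1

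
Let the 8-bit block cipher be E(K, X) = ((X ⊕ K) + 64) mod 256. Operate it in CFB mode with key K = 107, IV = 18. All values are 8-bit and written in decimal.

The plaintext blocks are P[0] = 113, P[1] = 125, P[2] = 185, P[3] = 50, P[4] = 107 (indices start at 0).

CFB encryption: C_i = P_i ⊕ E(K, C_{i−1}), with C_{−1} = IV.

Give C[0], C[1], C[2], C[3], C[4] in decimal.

C[0]: E(K, 18) = 185; 113 ⊕ 185 = 200.
C[1]: E(K, 200) = 227; 125 ⊕ 227 = 158.
C[2]: E(K, 158) = 53; 185 ⊕ 53 = 140.
C[3]: E(K, 140) = 39; 50 ⊕ 39 = 21.
C[4]: E(K, 21) = 190; 107 ⊕ 190 = 213.

C[0] = 200, C[1] = 158, C[2] = 140, C[3] = 21, C[4] = 213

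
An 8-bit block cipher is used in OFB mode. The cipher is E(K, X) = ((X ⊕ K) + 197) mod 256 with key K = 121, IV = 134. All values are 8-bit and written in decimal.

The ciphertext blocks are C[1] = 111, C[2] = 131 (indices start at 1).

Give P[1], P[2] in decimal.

OFB decryption: S_i = E(K, S_{i−1}) with S_{0} = IV; P_i = C_i ⊕ S_i.
P[1]: S = E(K, 134) = 196; 111 ⊕ 196 = 171.
P[2]: S = E(K, 196) = 130; 131 ⊕ 130 = 1.

P[1] = 171, P[2] = 1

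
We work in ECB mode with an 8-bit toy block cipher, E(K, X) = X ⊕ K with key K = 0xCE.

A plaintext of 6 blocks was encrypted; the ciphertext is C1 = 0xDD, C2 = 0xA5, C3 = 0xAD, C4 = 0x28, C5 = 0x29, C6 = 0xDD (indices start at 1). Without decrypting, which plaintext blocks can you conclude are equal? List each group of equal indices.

P1 = P6

ECB encrypts each block independently with the same key, so equal ciphertext blocks imply equal plaintext blocks.
C1 = C6 = 0xDD, so P1 = P6.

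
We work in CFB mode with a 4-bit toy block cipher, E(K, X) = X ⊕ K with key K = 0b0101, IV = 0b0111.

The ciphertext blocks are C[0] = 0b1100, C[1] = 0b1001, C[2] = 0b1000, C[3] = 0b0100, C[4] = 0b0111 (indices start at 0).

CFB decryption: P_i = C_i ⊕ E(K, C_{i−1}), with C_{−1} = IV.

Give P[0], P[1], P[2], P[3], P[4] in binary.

P[0] = 0b1110, P[1] = 0b0000, P[2] = 0b0100, P[3] = 0b1001, P[4] = 0b0110

P[0]: E(K, 0b0111) = 0b0010; 0b1100 ⊕ 0b0010 = 0b1110.
P[1]: E(K, 0b1100) = 0b1001; 0b1001 ⊕ 0b1001 = 0b0000.
P[2]: E(K, 0b1001) = 0b1100; 0b1000 ⊕ 0b1100 = 0b0100.
P[3]: E(K, 0b1000) = 0b1101; 0b0100 ⊕ 0b1101 = 0b1001.
P[4]: E(K, 0b0100) = 0b0001; 0b0111 ⊕ 0b0001 = 0b0110.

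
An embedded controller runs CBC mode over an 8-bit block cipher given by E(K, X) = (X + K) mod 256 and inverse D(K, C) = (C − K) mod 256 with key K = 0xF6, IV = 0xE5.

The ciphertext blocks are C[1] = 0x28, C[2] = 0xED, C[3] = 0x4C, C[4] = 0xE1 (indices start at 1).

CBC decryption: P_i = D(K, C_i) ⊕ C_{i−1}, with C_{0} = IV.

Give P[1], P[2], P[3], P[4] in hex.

P[1] = 0xD7, P[2] = 0xDF, P[3] = 0xBB, P[4] = 0xA7

P[1]: D(K, 0x28) = 0x32; 0x32 ⊕ 0xE5 = 0xD7.
P[2]: D(K, 0xED) = 0xF7; 0xF7 ⊕ 0x28 = 0xDF.
P[3]: D(K, 0x4C) = 0x56; 0x56 ⊕ 0xED = 0xBB.
P[4]: D(K, 0xE1) = 0xEB; 0xEB ⊕ 0x4C = 0xA7.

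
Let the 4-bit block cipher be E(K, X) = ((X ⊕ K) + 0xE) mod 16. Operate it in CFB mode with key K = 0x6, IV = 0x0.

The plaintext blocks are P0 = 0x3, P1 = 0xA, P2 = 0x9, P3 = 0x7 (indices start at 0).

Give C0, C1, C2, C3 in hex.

CFB encryption: C_i = P_i ⊕ E(K, C_{i−1}), with C_{−1} = IV.
C0: E(K, 0x0) = 0x4; 0x3 ⊕ 0x4 = 0x7.
C1: E(K, 0x7) = 0xF; 0xA ⊕ 0xF = 0x5.
C2: E(K, 0x5) = 0x1; 0x9 ⊕ 0x1 = 0x8.
C3: E(K, 0x8) = 0xC; 0x7 ⊕ 0xC = 0xB.

C0 = 0x7, C1 = 0x5, C2 = 0x8, C3 = 0xB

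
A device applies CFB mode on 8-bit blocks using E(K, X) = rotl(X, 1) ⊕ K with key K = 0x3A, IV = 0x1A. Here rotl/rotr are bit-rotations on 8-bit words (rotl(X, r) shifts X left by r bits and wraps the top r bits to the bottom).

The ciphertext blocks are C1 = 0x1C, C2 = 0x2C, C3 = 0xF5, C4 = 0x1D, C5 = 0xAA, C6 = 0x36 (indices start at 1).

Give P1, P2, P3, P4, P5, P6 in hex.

P1 = 0x12, P2 = 0x2E, P3 = 0x97, P4 = 0xCC, P5 = 0xAA, P6 = 0x59

CFB decryption: P_i = C_i ⊕ E(K, C_{i−1}), with C_{0} = IV.
P1: E(K, 0x1A) = 0x0E; 0x1C ⊕ 0x0E = 0x12.
P2: E(K, 0x1C) = 0x02; 0x2C ⊕ 0x02 = 0x2E.
P3: E(K, 0x2C) = 0x62; 0xF5 ⊕ 0x62 = 0x97.
P4: E(K, 0xF5) = 0xD1; 0x1D ⊕ 0xD1 = 0xCC.
P5: E(K, 0x1D) = 0x00; 0xAA ⊕ 0x00 = 0xAA.
P6: E(K, 0xAA) = 0x6F; 0x36 ⊕ 0x6F = 0x59.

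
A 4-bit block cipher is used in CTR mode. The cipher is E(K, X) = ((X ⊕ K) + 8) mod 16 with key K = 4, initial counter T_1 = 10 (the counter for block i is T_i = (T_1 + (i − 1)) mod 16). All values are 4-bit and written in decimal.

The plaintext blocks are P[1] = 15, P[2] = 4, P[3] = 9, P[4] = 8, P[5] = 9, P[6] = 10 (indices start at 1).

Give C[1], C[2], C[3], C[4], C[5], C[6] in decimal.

CTR encryption: S_i = E(K, T_i) where T_i is the counter for block i; C_i = P_i ⊕ S_i.
C[1]: T = 10, S = E(K, T) = 6; 15 ⊕ 6 = 9.
C[2]: T = 11, S = E(K, T) = 7; 4 ⊕ 7 = 3.
C[3]: T = 12, S = E(K, T) = 0; 9 ⊕ 0 = 9.
C[4]: T = 13, S = E(K, T) = 1; 8 ⊕ 1 = 9.
C[5]: T = 14, S = E(K, T) = 2; 9 ⊕ 2 = 11.
C[6]: T = 15, S = E(K, T) = 3; 10 ⊕ 3 = 9.

C[1] = 9, C[2] = 3, C[3] = 9, C[4] = 9, C[5] = 11, C[6] = 9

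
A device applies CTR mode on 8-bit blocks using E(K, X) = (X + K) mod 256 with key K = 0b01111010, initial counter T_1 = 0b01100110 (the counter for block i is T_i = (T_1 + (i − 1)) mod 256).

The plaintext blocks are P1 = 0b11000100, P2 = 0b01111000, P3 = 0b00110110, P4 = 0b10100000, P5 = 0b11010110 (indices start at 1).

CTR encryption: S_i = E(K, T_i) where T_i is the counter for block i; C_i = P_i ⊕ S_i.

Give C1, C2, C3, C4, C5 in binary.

C1: T = 0b01100110, S = E(K, T) = 0b11100000; 0b11000100 ⊕ 0b11100000 = 0b00100100.
C2: T = 0b01100111, S = E(K, T) = 0b11100001; 0b01111000 ⊕ 0b11100001 = 0b10011001.
C3: T = 0b01101000, S = E(K, T) = 0b11100010; 0b00110110 ⊕ 0b11100010 = 0b11010100.
C4: T = 0b01101001, S = E(K, T) = 0b11100011; 0b10100000 ⊕ 0b11100011 = 0b01000011.
C5: T = 0b01101010, S = E(K, T) = 0b11100100; 0b11010110 ⊕ 0b11100100 = 0b00110010.

C1 = 0b00100100, C2 = 0b10011001, C3 = 0b11010100, C4 = 0b01000011, C5 = 0b00110010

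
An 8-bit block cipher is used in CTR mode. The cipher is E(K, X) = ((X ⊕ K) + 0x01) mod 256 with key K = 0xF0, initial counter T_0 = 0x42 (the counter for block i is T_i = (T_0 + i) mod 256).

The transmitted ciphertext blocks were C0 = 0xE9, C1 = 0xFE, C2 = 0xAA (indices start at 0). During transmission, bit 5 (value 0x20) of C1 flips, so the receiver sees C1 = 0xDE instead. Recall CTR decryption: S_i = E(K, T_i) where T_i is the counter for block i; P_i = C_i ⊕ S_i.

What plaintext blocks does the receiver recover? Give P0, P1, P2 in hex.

Only C1 changed, to 0xDE. In CTR, a change in C_i flips the same bit in P_i only; the keystream is unaffected. Decrypting the received ciphertext:
P0: T = 0x42, S = E(K, T) = 0xB3; 0xE9 ⊕ 0xB3 = 0x5A.
P1: T = 0x43, S = E(K, T) = 0xB4; 0xDE ⊕ 0xB4 = 0x6A.
P2: T = 0x44, S = E(K, T) = 0xB5; 0xAA ⊕ 0xB5 = 0x1F.
Blocks that differ from the original plaintext: P1.

P0 = 0x5A, P1 = 0x6A, P2 = 0x1F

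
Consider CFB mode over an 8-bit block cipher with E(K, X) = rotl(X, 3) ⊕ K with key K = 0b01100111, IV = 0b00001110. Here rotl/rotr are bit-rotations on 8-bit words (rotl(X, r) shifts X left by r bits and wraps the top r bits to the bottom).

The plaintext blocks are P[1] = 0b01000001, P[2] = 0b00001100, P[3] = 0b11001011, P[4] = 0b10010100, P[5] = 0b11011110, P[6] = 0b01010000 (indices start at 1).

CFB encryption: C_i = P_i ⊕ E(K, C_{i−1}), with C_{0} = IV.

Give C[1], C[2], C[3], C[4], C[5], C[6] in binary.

C[1] = 0b01010110, C[2] = 0b11011001, C[3] = 0b01100010, C[4] = 0b11100000, C[5] = 0b10111110, C[6] = 0b11000010

C[1]: E(K, 0b00001110) = 0b00010111; 0b01000001 ⊕ 0b00010111 = 0b01010110.
C[2]: E(K, 0b01010110) = 0b11010101; 0b00001100 ⊕ 0b11010101 = 0b11011001.
C[3]: E(K, 0b11011001) = 0b10101001; 0b11001011 ⊕ 0b10101001 = 0b01100010.
C[4]: E(K, 0b01100010) = 0b01110100; 0b10010100 ⊕ 0b01110100 = 0b11100000.
C[5]: E(K, 0b11100000) = 0b01100000; 0b11011110 ⊕ 0b01100000 = 0b10111110.
C[6]: E(K, 0b10111110) = 0b10010010; 0b01010000 ⊕ 0b10010010 = 0b11000010.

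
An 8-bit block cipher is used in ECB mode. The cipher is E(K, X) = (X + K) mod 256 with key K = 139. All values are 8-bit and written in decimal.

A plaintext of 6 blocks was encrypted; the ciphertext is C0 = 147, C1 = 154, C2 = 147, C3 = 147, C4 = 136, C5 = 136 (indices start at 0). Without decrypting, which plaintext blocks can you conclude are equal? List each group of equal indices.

ECB encrypts each block independently with the same key, so equal ciphertext blocks imply equal plaintext blocks.
C0 = C2 = C3 = 147, so P0 = P2 = P3.
C4 = C5 = 136, so P4 = P5.

P0 = P2 = P3; P4 = P5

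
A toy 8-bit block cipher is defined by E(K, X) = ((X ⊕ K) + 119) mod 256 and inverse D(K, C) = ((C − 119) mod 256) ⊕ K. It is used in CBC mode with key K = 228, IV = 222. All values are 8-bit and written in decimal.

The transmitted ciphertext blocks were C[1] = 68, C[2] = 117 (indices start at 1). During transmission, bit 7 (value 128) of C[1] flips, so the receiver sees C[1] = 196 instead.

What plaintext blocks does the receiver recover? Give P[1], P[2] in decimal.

CBC decryption: P_i = D(K, C_i) ⊕ C_{i−1}, with C_{0} = IV.
Only C[1] changed, to 196. In CBC, a change in C_i garbles P_i and flips the same bit in P_{i+1}. Decrypting the received ciphertext:
P[1]: D(K, 196) = 169; 169 ⊕ 222 = 119.
P[2]: D(K, 117) = 26; 26 ⊕ 196 = 222.
Blocks that differ from the original plaintext: P[1], P[2].

P[1] = 119, P[2] = 222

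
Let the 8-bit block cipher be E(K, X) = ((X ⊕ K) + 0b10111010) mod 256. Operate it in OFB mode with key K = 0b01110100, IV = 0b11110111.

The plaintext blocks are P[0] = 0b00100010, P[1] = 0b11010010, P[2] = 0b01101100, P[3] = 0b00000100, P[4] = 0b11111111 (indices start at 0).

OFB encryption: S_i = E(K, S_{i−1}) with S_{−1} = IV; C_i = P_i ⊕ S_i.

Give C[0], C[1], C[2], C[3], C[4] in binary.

C[0] = 0b00011111, C[1] = 0b11010001, C[2] = 0b01011101, C[3] = 0b11111011, C[4] = 0b10111010

C[0]: S = E(K, 0b11110111) = 0b00111101; 0b00100010 ⊕ 0b00111101 = 0b00011111.
C[1]: S = E(K, 0b00111101) = 0b00000011; 0b11010010 ⊕ 0b00000011 = 0b11010001.
C[2]: S = E(K, 0b00000011) = 0b00110001; 0b01101100 ⊕ 0b00110001 = 0b01011101.
C[3]: S = E(K, 0b00110001) = 0b11111111; 0b00000100 ⊕ 0b11111111 = 0b11111011.
C[4]: S = E(K, 0b11111111) = 0b01000101; 0b11111111 ⊕ 0b01000101 = 0b10111010.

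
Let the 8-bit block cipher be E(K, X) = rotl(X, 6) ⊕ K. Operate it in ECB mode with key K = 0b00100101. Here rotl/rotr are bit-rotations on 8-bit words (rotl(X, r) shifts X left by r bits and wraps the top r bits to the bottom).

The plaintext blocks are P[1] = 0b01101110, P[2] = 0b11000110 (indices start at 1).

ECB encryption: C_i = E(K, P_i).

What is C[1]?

C[1]: E(K, 0b01101110) = 0b10111110.

C[1] = 0b10111110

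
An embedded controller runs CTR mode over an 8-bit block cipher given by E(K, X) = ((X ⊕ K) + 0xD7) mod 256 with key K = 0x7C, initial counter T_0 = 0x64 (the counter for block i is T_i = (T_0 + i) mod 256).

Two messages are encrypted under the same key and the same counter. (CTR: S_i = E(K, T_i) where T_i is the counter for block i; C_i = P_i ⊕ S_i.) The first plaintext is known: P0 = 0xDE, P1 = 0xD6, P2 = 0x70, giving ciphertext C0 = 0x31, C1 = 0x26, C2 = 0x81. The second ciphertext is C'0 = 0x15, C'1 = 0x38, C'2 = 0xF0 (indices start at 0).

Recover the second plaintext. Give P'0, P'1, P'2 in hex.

In CTR with a reused counter, both messages share the same keystream S_i, so C_i ⊕ C'_i = P_i ⊕ P'_i and thus P'_i = P_i ⊕ C_i ⊕ C'_i.
P'0: 0xDE ⊕ 0x31 ⊕ 0x15 = 0xFA.
P'1: 0xD6 ⊕ 0x26 ⊕ 0x38 = 0xC8.
P'2: 0x70 ⊕ 0x81 ⊕ 0xF0 = 0x01.

P'0 = 0xFA, P'1 = 0xC8, P'2 = 0x01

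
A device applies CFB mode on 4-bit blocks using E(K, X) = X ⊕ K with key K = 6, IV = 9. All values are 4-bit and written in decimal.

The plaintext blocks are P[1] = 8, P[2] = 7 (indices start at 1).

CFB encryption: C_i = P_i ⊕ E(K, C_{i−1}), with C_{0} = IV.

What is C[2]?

C[2] = 6

C[1]: E(K, 9) = 15; 8 ⊕ 15 = 7.
C[2]: E(K, 7) = 1; 7 ⊕ 1 = 6.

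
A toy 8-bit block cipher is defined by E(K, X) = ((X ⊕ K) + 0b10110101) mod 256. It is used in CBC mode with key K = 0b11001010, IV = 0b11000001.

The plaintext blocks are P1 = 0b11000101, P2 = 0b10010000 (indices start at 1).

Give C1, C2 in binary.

C1 = 0b10000011, C2 = 0b10001110

CBC encryption: C_i = E(K, P_i ⊕ C_{i−1}), with C_{0} = IV.
C1: P1 ⊕ 0b11000001 = 0b00000100; E(K, 0b00000100) = 0b10000011.
C2: P2 ⊕ 0b10000011 = 0b00010011; E(K, 0b00010011) = 0b10001110.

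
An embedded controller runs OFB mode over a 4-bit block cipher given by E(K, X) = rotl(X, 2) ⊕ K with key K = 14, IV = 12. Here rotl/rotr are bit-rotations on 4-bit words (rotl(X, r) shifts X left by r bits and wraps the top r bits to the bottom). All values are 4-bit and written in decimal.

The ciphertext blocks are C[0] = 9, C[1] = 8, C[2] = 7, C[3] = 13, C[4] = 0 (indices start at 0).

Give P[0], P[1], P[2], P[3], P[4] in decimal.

P[0] = 4, P[1] = 1, P[2] = 15, P[3] = 1, P[4] = 13

OFB decryption: S_i = E(K, S_{i−1}) with S_{−1} = IV; P_i = C_i ⊕ S_i.
P[0]: S = E(K, 12) = 13; 9 ⊕ 13 = 4.
P[1]: S = E(K, 13) = 9; 8 ⊕ 9 = 1.
P[2]: S = E(K, 9) = 8; 7 ⊕ 8 = 15.
P[3]: S = E(K, 8) = 12; 13 ⊕ 12 = 1.
P[4]: S = E(K, 12) = 13; 0 ⊕ 13 = 13.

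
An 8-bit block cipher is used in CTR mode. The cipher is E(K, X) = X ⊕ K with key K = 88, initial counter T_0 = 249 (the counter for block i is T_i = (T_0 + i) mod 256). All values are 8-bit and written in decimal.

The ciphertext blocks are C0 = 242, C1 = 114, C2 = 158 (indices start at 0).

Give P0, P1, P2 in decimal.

CTR decryption: S_i = E(K, T_i) where T_i is the counter for block i; P_i = C_i ⊕ S_i.
P0: T = 249, S = E(K, T) = 161; 242 ⊕ 161 = 83.
P1: T = 250, S = E(K, T) = 162; 114 ⊕ 162 = 208.
P2: T = 251, S = E(K, T) = 163; 158 ⊕ 163 = 61.

P0 = 83, P1 = 208, P2 = 61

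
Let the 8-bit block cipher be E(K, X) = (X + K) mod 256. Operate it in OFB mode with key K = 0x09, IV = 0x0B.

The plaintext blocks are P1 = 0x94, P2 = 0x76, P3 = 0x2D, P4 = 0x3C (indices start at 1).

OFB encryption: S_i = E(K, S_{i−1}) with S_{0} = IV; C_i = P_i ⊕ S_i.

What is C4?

C1: S = E(K, 0x0B) = 0x14; 0x94 ⊕ 0x14 = 0x80.
C2: S = E(K, 0x14) = 0x1D; 0x76 ⊕ 0x1D = 0x6B.
C3: S = E(K, 0x1D) = 0x26; 0x2D ⊕ 0x26 = 0x0B.
C4: S = E(K, 0x26) = 0x2F; 0x3C ⊕ 0x2F = 0x13.

C4 = 0x13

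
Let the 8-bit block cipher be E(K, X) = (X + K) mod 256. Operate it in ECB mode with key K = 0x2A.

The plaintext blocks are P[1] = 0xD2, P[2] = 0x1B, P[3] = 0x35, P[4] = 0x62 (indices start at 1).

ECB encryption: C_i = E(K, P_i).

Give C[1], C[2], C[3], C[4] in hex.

C[1]: E(K, 0xD2) = 0xFC.
C[2]: E(K, 0x1B) = 0x45.
C[3]: E(K, 0x35) = 0x5F.
C[4]: E(K, 0x62) = 0x8C.

C[1] = 0xFC, C[2] = 0x45, C[3] = 0x5F, C[4] = 0x8C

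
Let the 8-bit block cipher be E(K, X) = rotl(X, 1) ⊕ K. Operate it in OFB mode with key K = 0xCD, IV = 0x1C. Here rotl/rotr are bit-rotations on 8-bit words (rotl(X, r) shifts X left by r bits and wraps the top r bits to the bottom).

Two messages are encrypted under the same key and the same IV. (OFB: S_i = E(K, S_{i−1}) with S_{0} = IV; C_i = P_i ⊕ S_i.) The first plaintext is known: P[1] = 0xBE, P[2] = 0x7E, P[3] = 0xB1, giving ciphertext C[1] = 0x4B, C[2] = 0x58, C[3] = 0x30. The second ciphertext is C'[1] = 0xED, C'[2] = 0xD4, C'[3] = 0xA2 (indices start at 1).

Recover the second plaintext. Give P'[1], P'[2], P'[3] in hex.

P'[1] = 0x18, P'[2] = 0xF2, P'[3] = 0x23

In OFB with a reused IV, both messages share the same keystream S_i, so C_i ⊕ C'_i = P_i ⊕ P'_i and thus P'_i = P_i ⊕ C_i ⊕ C'_i.
P'[1]: 0xBE ⊕ 0x4B ⊕ 0xED = 0x18.
P'[2]: 0x7E ⊕ 0x58 ⊕ 0xD4 = 0xF2.
P'[3]: 0xB1 ⊕ 0x30 ⊕ 0xA2 = 0x23.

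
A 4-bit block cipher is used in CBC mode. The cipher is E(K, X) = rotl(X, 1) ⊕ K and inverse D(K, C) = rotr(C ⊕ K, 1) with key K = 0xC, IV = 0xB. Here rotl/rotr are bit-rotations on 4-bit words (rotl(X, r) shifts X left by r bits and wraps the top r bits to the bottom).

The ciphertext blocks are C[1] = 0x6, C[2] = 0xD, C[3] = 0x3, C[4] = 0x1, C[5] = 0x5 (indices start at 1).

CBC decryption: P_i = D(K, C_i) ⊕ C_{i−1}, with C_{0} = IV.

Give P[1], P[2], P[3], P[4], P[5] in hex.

P[1]: D(K, 0x6) = 0x5; 0x5 ⊕ 0xB = 0xE.
P[2]: D(K, 0xD) = 0x8; 0x8 ⊕ 0x6 = 0xE.
P[3]: D(K, 0x3) = 0xF; 0xF ⊕ 0xD = 0x2.
P[4]: D(K, 0x1) = 0xE; 0xE ⊕ 0x3 = 0xD.
P[5]: D(K, 0x5) = 0xC; 0xC ⊕ 0x1 = 0xD.

P[1] = 0xE, P[2] = 0xE, P[3] = 0x2, P[4] = 0xD, P[5] = 0xD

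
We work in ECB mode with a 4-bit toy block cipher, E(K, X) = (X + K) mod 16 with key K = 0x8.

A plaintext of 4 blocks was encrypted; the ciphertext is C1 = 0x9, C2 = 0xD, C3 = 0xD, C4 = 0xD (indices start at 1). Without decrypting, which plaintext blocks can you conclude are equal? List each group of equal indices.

P2 = P3 = P4

ECB encrypts each block independently with the same key, so equal ciphertext blocks imply equal plaintext blocks.
C2 = C3 = C4 = 0xD, so P2 = P3 = P4.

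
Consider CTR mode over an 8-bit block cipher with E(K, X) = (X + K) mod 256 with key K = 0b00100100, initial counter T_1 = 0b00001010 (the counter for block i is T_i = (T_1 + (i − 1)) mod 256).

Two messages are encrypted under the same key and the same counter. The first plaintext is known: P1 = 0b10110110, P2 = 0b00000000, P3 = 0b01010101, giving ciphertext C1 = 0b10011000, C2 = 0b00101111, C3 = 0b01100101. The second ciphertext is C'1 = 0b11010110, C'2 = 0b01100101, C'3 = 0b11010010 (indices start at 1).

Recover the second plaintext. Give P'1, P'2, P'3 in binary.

P'1 = 0b11111000, P'2 = 0b01001010, P'3 = 0b11100010

In CTR with a reused counter, both messages share the same keystream S_i, so C_i ⊕ C'_i = P_i ⊕ P'_i and thus P'_i = P_i ⊕ C_i ⊕ C'_i.
P'1: 0b10110110 ⊕ 0b10011000 ⊕ 0b11010110 = 0b11111000.
P'2: 0b00000000 ⊕ 0b00101111 ⊕ 0b01100101 = 0b01001010.
P'3: 0b01010101 ⊕ 0b01100101 ⊕ 0b11010010 = 0b11100010.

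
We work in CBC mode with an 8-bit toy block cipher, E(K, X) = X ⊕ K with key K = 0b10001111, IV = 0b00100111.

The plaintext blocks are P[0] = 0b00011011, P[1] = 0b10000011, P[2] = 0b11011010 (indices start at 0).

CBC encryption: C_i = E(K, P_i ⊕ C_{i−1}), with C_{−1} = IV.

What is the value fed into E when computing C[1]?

C[0]: P[0] ⊕ 0b00100111 = 0b00111100; E(K, 0b00111100) = 0b10110011.
C[1]: P[1] ⊕ 0b10110011 = 0b00110000; E(K, 0b00110000) = 0b10111111.
So the input to E for block [1] is 0b00110000.

0b00110000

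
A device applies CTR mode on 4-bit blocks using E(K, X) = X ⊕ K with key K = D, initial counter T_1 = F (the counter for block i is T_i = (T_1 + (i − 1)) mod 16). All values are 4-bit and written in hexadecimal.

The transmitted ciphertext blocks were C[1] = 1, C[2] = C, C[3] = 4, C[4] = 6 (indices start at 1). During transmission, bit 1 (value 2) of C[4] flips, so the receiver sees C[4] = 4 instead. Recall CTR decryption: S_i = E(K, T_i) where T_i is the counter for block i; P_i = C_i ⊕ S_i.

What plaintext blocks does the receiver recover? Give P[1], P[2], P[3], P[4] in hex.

P[1] = 3, P[2] = 1, P[3] = 8, P[4] = B

Only C[4] changed, to 4. In CTR, a change in C_i flips the same bit in P_i only; the keystream is unaffected. Decrypting the received ciphertext:
P[1]: T = F, S = E(K, T) = 2; 1 ⊕ 2 = 3.
P[2]: T = 0, S = E(K, T) = D; C ⊕ D = 1.
P[3]: T = 1, S = E(K, T) = C; 4 ⊕ C = 8.
P[4]: T = 2, S = E(K, T) = F; 4 ⊕ F = B.
Blocks that differ from the original plaintext: P[4].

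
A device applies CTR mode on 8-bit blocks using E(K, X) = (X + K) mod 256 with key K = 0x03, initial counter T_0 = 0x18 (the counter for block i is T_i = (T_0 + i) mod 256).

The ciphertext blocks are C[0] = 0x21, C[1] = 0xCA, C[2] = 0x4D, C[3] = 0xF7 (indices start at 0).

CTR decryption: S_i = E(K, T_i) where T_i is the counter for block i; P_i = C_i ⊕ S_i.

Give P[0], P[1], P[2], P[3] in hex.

P[0]: T = 0x18, S = E(K, T) = 0x1B; 0x21 ⊕ 0x1B = 0x3A.
P[1]: T = 0x19, S = E(K, T) = 0x1C; 0xCA ⊕ 0x1C = 0xD6.
P[2]: T = 0x1A, S = E(K, T) = 0x1D; 0x4D ⊕ 0x1D = 0x50.
P[3]: T = 0x1B, S = E(K, T) = 0x1E; 0xF7 ⊕ 0x1E = 0xE9.

P[0] = 0x3A, P[1] = 0xD6, P[2] = 0x50, P[3] = 0xE9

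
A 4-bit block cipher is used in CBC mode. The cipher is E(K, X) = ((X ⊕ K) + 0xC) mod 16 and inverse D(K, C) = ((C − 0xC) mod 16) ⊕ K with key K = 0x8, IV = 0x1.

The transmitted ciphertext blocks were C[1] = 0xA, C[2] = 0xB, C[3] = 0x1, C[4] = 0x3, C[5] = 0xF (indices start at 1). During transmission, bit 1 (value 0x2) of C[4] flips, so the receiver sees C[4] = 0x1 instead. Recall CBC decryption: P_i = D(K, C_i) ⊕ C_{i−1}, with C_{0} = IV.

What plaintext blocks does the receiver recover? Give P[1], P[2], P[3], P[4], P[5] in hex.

Only C[4] changed, to 0x1. In CBC, a change in C_i garbles P_i and flips the same bit in P_{i+1}. Decrypting the received ciphertext:
P[1]: D(K, 0xA) = 0x6; 0x6 ⊕ 0x1 = 0x7.
P[2]: D(K, 0xB) = 0x7; 0x7 ⊕ 0xA = 0xD.
P[3]: D(K, 0x1) = 0xD; 0xD ⊕ 0xB = 0x6.
P[4]: D(K, 0x1) = 0xD; 0xD ⊕ 0x1 = 0xC.
P[5]: D(K, 0xF) = 0xB; 0xB ⊕ 0x1 = 0xA.
Blocks that differ from the original plaintext: P[4], P[5].

P[1] = 0x7, P[2] = 0xD, P[3] = 0x6, P[4] = 0xC, P[5] = 0xA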